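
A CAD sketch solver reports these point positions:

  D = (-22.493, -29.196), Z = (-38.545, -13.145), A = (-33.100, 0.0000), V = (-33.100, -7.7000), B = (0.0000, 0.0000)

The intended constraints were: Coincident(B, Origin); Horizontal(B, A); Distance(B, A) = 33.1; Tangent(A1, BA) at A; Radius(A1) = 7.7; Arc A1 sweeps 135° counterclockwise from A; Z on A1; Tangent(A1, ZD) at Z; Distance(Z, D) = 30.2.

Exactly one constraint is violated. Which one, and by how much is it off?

Distance(Z, D) = 30.2 — off by 7.50.

B = (0.00, 0.00) ✓; B.y = 0.00, A.y = 0.00 ✓; |BA| = 33.10 ✓; ∠(VA, AB) = 90.00° ✓; |VA| = 7.700 ✓; bearing(V→Z) − bearing(V→A) = 135.0° ✓; |VZ| = 7.700 ✓; ∠(VZ, ZD) = 90.00° ✓; |ZD| = 22.70 ✗.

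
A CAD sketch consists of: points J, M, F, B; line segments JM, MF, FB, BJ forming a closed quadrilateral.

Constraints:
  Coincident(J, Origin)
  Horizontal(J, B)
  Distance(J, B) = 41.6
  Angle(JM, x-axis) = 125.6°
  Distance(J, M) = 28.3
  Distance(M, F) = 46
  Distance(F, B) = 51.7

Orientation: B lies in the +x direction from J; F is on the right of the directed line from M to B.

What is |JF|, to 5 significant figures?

22.281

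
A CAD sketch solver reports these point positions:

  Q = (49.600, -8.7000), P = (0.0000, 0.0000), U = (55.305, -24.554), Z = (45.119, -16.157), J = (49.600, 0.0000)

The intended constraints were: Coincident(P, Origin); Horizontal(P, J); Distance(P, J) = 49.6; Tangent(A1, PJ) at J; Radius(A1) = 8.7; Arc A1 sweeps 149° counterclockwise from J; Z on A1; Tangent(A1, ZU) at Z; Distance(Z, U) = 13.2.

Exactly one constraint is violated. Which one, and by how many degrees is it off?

Tangent(A1, ZU) at Z — off by 8.50°.

P = (0.00, 0.00) ✓; P.y = 0.00, J.y = 0.00 ✓; |PJ| = 49.60 ✓; ∠(QJ, JP) = 90.00° ✓; |QJ| = 8.700 ✓; bearing(Q→Z) − bearing(Q→J) = 149.0° ✓; |QZ| = 8.700 ✓; ∠(QZ, ZU) = 98.50° ✗; |ZU| = 13.20 ✓.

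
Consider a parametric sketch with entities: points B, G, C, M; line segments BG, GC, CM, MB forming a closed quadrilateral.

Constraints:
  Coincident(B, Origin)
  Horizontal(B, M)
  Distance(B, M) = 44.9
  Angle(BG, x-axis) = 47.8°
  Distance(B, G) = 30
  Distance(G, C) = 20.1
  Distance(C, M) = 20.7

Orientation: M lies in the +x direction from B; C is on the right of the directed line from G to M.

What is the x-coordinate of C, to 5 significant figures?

24.360

Checks: B = (0.00, 0.00) ✓; |GC| = 20.10 ✓; |CM| = 20.70 ✓.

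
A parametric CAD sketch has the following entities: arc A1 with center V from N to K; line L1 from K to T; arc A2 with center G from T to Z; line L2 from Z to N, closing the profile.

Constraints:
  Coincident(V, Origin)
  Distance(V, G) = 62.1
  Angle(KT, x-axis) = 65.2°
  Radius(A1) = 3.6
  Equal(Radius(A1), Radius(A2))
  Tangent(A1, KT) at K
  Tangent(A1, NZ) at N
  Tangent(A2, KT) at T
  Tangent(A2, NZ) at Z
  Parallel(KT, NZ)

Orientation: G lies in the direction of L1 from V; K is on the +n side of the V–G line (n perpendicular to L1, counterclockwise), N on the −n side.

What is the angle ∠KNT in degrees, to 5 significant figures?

83.387°

The slot axis is L1's direction at 65.2°, so u = (cos 65.2°, sin 65.2°) = (0.41945, 0.90778) and n = (−sin 65.2°, cos 65.2°) = (-0.90778, 0.41945). V is at the origin and G lies 62.1 along u from V, so G = 62.1·u = (26.048, 56.373). Tangency of A1 to both parallel lines with radius 3.6 puts K and N at V ± 3.6·n: K = (-3.2680, 1.5100), N = (3.2680, -1.5100). Equal radii place T and Z the same way about G: T = G + 3.6·n = (22.780, 57.883), Z = G − 3.6·n = (29.316, 54.863). Then cos ∠KNT = NK·NT / (|NK||NT|), giving 83.387°.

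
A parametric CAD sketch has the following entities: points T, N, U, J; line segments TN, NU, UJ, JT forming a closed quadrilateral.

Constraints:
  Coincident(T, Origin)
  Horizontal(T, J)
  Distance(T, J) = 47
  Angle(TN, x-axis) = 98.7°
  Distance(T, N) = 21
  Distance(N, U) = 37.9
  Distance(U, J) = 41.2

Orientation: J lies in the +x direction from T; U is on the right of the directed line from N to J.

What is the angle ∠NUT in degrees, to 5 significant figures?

11.501°

Checks: |NU| = 37.90 ✓; |UJ| = 41.20 ✓.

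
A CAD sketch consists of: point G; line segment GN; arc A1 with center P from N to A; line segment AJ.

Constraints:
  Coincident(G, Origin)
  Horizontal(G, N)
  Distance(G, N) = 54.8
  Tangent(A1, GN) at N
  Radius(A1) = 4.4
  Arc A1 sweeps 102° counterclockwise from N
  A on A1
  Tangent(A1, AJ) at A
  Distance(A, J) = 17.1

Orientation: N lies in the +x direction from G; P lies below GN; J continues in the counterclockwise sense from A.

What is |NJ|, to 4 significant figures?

22.05

G is at the origin; G and N share the same y with |GN| = 54.8 and N on the +x side, so N = (54.80, 0.000). Since A1 is tangent to GN there, PN ⟂ GN, so P = N + (0, -4.4) = (54.80, -4.400). On A1, N sits at bearing 90° from P; a 102° counterclockwise sweep puts A at bearing 192°, so A = P + 4.4·(cos 192°, sin 192°) = (50.50, -5.315). A1 meets AJ tangentially, so PA is at right angles to AJ, so AJ runs along (−sin 192°, cos 192°); with |AJ| = 17.1, J = (54.05, -22.04). Then |NJ| = |J − N| = 22.05.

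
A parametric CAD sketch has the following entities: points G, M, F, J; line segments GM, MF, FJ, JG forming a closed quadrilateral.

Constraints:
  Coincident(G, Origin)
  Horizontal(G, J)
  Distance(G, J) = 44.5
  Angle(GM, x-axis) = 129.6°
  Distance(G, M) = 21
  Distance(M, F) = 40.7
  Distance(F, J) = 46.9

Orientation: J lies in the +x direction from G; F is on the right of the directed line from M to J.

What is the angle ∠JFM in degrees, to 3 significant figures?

86.3°

G is at the origin; G and J share the same y with |GJ| = 44.5 and J in +x, so J = (44.5, 0). GM runs at 129.6° with |GM| = 21.0, so M = (-13.4, 16.2). F is determined by |MF| = 40.7 and |FJ| = 46.9 together: it lies at the intersection of circle(M, 40.7) and circle(J, 46.9). With |MJ| = 60.1, the foot of the radical line on MJ is 25.5 from M and the perpendicular offset is √(40.7² − 25.5²) = 31.7. Taking the right-of-MJ solution: F = (2.67, -21.2).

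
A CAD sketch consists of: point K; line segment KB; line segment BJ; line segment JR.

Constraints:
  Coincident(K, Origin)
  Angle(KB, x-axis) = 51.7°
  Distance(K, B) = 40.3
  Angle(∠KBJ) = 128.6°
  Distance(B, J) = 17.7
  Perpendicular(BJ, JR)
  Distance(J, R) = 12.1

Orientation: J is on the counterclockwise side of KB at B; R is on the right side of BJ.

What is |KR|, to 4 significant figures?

61.12

K is at the origin; KB runs at 51.7° with length 40.3, so B = 40.3·(cos 51.7°, sin 51.7°) = (24.98, 31.63). ∠KBJ = 128.6°, so BJ runs at 51.7° + (180° − 128.6°) = 103.1° from the x-axis; with |BJ| = 17.7, J = B + 17.7·(cos 103.1°, sin 103.1°) = (20.97, 48.87). BJ ⟂ JR; with |JR| = 12.1 on the right of BJ, R = J + 12.1·(0.9740, 0.2267) = (32.75, 51.61). Then |KR| = |R − K| = 61.12.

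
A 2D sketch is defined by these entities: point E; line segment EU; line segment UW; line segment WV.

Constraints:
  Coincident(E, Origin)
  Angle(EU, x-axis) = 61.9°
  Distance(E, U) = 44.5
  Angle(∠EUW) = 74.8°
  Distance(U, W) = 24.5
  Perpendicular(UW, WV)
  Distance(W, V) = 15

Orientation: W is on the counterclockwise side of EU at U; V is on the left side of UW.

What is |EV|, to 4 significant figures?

30.75

E is at the origin; EU runs at 61.9° with length 44.5, so U = 44.5·(cos 61.9°, sin 61.9°) = (20.96, 39.25). ∠EUW = 74.8°, so UW runs at 61.9° + (180° − 74.8°) = 167.1° from the x-axis; with |UW| = 24.5, W = U + 24.5·(cos 167.1°, sin 167.1°) = (-2.922, 44.72). The perpendicularity gives WV at right angles to UW; with |WV| = 15.0 on the left of UW, V = W + 15.0·(-0.2233, -0.9748) = (-6.270, 30.10). Then |EV| = |V − E| = 30.75.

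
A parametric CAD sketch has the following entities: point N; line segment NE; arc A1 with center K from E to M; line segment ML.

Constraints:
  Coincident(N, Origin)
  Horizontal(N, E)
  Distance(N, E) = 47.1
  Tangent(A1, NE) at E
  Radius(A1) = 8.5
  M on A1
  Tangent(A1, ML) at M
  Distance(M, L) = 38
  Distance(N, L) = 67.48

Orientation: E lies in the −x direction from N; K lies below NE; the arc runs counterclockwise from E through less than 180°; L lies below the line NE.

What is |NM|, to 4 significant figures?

56.36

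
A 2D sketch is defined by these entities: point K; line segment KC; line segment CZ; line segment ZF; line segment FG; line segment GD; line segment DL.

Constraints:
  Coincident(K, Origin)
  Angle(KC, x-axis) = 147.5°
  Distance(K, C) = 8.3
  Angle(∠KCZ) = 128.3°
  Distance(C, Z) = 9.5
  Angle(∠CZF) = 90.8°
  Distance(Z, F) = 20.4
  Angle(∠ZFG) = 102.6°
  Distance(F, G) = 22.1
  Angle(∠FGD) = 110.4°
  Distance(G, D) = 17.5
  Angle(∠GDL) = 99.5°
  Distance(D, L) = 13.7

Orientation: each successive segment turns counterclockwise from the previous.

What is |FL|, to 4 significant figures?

28.39

K is at the origin; KC runs at 147.5° with length 8.3, so C = (-7.000, 4.460). ∠KCZ = 128.3° gives CZ at -160.8° from the x-axis; with |CZ| = 9.5, Z = (-15.97, 1.335). ∠CZF = 90.8° gives ZF at -71.60° from the x-axis; with |ZF| = 20.4, F = (-9.532, -18.02). ∠ZFG = 102.6° gives FG at 5.800° from the x-axis; with |FG| = 22.1, G = (12.45, -15.79). ∠FGD = 110.4° gives GD at 75.40° from the x-axis; with |GD| = 17.5, D = (16.87, 1.147). ∠GDL = 99.5° gives DL at 155.9° from the x-axis; with |DL| = 13.7, L = (4.360, 6.741). Then |FL| = |L − F| = 28.39.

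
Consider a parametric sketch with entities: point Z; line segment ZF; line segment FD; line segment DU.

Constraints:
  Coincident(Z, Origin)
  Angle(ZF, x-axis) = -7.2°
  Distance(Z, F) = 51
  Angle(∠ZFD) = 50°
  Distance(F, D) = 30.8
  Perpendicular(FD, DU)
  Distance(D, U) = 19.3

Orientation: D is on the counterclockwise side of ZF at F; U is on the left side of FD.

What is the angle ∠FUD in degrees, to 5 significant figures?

57.928°

Z is at the origin; ZF runs at -7.2° with length 51.0, so F = 51.0·(cos -7.2°, sin -7.2°) = (50.598, -6.3920). ∠ZFD = 50.0°, so FD runs at -7.2° + (180° − 50.0°) = 122.80° from the x-axis; with |FD| = 30.8, D = F + 30.8·(cos 122.80°, sin 122.80°) = (33.913, 19.497). FD is perpendicular to DU; with |DU| = 19.3 on the left of FD, U = D + 19.3·(-0.84057, -0.54171) = (17.690, 9.0425). Then cos ∠FUD = UF·UD / (|UF||UD|), giving 57.928°.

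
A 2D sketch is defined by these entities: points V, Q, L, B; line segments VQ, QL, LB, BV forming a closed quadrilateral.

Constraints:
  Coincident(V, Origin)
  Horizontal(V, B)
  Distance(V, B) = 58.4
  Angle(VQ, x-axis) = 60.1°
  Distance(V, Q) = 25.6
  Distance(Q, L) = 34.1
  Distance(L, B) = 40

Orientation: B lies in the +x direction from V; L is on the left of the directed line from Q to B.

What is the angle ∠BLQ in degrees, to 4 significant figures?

86.06°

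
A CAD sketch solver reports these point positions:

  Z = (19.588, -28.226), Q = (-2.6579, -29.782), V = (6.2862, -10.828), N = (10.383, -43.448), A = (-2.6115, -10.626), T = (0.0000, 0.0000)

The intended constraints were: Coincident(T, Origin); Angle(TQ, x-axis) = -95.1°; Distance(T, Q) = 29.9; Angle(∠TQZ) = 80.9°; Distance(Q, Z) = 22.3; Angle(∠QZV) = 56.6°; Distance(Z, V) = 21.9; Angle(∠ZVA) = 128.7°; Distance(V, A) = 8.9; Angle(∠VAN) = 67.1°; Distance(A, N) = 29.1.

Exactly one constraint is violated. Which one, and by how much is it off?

Distance(A, N) = 29.1 — off by 6.20.

T = (0.00, 0.00) ✓; TQ at -95.10° ✓; |TQ| = 29.90 ✓; ∠TQZ = 80.90° ✓; |QZ| = 22.30 ✓; ∠QZV = 56.60° ✓; |ZV| = 21.90 ✓; ∠ZVA = 128.7° ✓; |VA| = 8.900 ✓; ∠VAN = 67.10° ✓; |AN| = 35.30 ✗.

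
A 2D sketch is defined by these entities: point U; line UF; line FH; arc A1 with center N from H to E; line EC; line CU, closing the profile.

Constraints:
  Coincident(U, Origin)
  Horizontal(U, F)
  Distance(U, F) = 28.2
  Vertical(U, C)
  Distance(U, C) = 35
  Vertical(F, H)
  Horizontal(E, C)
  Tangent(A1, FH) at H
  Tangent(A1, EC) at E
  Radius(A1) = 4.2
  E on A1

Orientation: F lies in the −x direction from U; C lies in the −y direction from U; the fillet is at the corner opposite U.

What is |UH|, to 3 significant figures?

41.8

U is at the origin; U and F share the same y with |UF| = 28.2 and F on the −x side, so F = (-28.2, 0.00). UC is vertical with |UC| = 35.0 and C on the −y side, so C = (0.00, -35.0). The virtual corner opposite U is at (-28.2, -35.0). A1 meets FH tangentially, so NH is at right angles to FH and tangency of A1 to EC means the radius NE is perpendicular to EC, with radius 4.2, so the center N sits 4.2 in from both sides at N = (-24.0, -30.8). That places the tangent points at H = (-28.2, -30.8) on FH and E = (-24.0, -35.0) on EC. Then |UH| = |H − U| = 41.8.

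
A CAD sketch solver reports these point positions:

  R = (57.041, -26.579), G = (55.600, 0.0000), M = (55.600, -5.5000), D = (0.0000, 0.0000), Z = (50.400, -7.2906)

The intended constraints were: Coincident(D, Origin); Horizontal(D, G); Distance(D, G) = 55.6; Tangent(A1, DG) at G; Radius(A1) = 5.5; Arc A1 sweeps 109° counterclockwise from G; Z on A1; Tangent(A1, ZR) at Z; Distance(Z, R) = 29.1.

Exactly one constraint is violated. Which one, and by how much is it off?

Distance(Z, R) = 29.1 — off by 8.70.

D = (0.00, 0.00) ✓; D.y = 0.00, G.y = 0.00 ✓; |DG| = 55.60 ✓; ∠(MG, GD) = 90.00° ✓; |MG| = 5.500 ✓; bearing(M→Z) − bearing(M→G) = 109.0° ✓; |MZ| = 5.500 ✓; ∠(MZ, ZR) = 90.00° ✓; |ZR| = 20.40 ✗.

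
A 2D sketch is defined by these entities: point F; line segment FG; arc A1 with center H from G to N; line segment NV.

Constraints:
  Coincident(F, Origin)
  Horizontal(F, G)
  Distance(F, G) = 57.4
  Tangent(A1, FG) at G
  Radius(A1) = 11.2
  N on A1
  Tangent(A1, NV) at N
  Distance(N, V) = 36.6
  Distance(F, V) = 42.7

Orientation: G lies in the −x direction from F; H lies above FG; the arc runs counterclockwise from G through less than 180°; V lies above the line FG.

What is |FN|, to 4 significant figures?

48.68

Checks: |HN| = 11.20 ✓; ∠(HN, NV) = 90.00° ✓; |NV| = 36.60 ✓; |FV| = 42.70 ✓.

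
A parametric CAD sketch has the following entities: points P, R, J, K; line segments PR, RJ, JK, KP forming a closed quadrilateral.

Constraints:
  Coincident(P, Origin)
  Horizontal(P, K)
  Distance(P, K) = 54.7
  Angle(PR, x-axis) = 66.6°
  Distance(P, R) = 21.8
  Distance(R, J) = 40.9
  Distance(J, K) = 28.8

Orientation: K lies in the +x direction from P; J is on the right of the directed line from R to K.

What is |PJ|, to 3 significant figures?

33.5

P is at the origin; PK is horizontal with |PK| = 54.7 and K in +x, so K = (54.7, 0). PR runs at 66.6° with |PR| = 21.8, so R = (8.66, 20.0). J is determined by |RJ| = 40.9 and |JK| = 28.8 together: it lies at the intersection of circle(R, 40.9) and circle(K, 28.8). With |RK| = 50.2, the foot of the radical line on RK is 33.5 from R and the perpendicular offset is √(40.9² − 33.5²) = 23.5. Taking the right-of-RK solution: J = (30.0, -14.9).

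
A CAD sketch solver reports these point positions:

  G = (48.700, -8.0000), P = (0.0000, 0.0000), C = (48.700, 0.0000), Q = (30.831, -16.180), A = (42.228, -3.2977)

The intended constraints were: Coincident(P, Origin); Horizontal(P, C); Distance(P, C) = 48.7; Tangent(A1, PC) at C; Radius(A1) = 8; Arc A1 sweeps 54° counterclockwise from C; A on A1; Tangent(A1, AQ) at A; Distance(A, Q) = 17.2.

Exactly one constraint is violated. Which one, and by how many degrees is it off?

Tangent(A1, AQ) at A — off by 5.50°.

P = (0.00, 0.00) ✓; P.y = 0.00, C.y = 0.00 ✓; |PC| = 48.70 ✓; ∠(GC, CP) = 90.00° ✓; |GC| = 8.000 ✓; bearing(G→A) − bearing(G→C) = 54.00° ✓; |GA| = 8.000 ✓; ∠(GA, AQ) = 95.50° ✗; |AQ| = 17.20 ✓.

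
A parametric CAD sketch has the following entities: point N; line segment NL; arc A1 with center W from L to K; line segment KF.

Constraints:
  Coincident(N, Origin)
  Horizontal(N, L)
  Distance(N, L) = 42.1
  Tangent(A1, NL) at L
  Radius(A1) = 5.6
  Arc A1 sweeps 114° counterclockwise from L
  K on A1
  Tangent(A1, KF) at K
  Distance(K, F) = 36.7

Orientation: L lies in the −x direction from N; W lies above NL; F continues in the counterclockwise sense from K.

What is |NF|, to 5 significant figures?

66.401

N is at the origin; N and L share the same y with |NL| = 42.1 and L on the −x side, so L = (-42.100, 0.0000). The tangent condition forces WL to be normal to NL, so W = L + (0, 5.6) = (-42.100, 5.6000). On A1, L sits at bearing -90° from W; a 114° counterclockwise sweep puts K at bearing 24°, so K = W + 5.6·(cos 24°, sin 24°) = (-36.984, 7.8777). The tangent condition forces WK to be normal to KF, so KF runs along (−sin 24°, cos 24°); with |KF| = 36.7, F = (-51.911, 41.405). Then |NF| = |F − N| = 66.401.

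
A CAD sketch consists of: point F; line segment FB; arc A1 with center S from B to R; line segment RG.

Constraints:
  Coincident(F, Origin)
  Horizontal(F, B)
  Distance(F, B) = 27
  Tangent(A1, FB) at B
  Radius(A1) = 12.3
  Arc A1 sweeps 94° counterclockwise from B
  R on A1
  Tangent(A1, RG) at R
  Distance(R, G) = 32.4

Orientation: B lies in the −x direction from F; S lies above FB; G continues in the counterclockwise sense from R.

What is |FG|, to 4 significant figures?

48.55

F is at the origin; F and B share the same y with |FB| = 27.0 and B on the −x side, so B = (-27.00, 0.000). A1 meets FB tangentially, so SB is at right angles to FB, so S = B + (0, 12.3) = (-27.00, 12.30). On A1, B sits at bearing -90° from S; a 94° counterclockwise sweep puts R at bearing 4°, so R = S + 12.3·(cos 4°, sin 4°) = (-14.73, 13.16). A1 meets RG tangentially, so SR is at right angles to RG, so RG runs along (−sin 4°, cos 4°); with |RG| = 32.4, G = (-16.99, 45.48). Then |FG| = |G − F| = 48.55.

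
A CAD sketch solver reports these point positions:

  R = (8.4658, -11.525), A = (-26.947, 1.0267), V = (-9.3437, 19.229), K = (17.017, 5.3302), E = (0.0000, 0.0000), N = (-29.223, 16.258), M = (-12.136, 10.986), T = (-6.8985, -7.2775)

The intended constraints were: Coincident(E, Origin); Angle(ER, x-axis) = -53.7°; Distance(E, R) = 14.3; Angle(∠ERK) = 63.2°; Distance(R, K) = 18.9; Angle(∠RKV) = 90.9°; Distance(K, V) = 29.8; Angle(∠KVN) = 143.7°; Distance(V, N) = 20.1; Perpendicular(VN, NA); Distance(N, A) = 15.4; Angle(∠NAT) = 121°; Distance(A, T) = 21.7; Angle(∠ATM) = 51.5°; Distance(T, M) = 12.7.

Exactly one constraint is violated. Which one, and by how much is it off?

Distance(T, M) = 12.7 — off by 6.30.

E = (0.00, 0.00) ✓; ER at -53.70° ✓; |ER| = 14.30 ✓; ∠ERK = 63.20° ✓; |RK| = 18.90 ✓; ∠RKV = 90.90° ✓; |KV| = 29.80 ✓; ∠KVN = 143.7° ✓; |VN| = 20.10 ✓; ∠(VN, NA) = 90.00° ✓; |NA| = 15.40 ✓; ∠NAT = 121.0° ✓; |AT| = 21.70 ✓; ∠ATM = 51.50° ✓; |TM| = 19.00 ✗.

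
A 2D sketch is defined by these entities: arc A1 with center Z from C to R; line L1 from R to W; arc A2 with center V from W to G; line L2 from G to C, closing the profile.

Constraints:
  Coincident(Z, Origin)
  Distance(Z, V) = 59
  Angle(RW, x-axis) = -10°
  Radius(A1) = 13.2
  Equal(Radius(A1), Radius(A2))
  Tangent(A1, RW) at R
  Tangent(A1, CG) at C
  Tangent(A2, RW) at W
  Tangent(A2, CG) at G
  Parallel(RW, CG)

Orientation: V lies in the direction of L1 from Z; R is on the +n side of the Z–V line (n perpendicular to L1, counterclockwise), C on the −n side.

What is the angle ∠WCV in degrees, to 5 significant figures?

11.495°

The slot axis is L1's direction at -10.0°, so u = (cos -10.0°, sin -10.0°) = (0.98481, -0.17365) and n = (−sin -10.0°, cos -10.0°) = (0.17365, 0.98481). Z is at the origin and V lies 59.0 along u from Z, so V = 59.0·u = (58.104, -10.245). Tangency of A1 to both parallel lines with radius 13.2 puts R and C at Z ± 13.2·n: R = (2.2922, 12.999), C = (-2.2922, -12.999). Equal radii place W and G the same way about V: W = V + 13.2·n = (60.396, 2.7542), G = V − 13.2·n = (55.812, -23.245). Then cos ∠WCV = CW·CV / (|CW||CV|), giving 11.495°.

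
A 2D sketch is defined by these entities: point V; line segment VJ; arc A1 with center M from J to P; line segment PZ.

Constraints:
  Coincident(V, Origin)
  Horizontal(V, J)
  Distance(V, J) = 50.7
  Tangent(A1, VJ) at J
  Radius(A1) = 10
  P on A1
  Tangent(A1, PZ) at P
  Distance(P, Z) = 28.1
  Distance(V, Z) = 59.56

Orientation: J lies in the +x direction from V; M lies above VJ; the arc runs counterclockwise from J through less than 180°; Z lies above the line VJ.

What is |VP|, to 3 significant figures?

61.2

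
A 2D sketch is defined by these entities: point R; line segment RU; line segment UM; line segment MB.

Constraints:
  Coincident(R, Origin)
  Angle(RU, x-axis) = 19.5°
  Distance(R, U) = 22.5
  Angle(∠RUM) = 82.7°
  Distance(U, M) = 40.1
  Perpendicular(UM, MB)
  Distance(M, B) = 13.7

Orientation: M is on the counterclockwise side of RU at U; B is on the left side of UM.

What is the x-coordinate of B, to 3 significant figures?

-9.10

∠RUM = 82.7°, so UM runs at 19.5° + (180° − 82.7°) = 117° from the x-axis; with |UM| = 40.1, M = U + 40.1·(cos 117°, sin 117°) = (3.13, 43.3). UM is perpendicular to MB; with |MB| = 13.7 on the left of UM, B = M + 13.7·(-0.893, -0.451) = (-9.10, 37.1). So B.x = -9.10.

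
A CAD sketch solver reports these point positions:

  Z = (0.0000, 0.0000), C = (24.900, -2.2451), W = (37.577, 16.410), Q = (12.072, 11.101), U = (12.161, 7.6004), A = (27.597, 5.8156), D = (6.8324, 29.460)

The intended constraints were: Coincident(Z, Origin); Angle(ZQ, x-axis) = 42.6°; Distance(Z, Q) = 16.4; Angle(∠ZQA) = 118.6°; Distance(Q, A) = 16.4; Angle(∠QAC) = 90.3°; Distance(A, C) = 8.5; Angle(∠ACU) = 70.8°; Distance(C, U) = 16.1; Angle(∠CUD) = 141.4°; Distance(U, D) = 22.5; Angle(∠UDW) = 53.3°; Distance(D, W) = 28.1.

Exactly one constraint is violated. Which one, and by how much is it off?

Distance(D, W) = 28.1 — off by 5.30.

Z = (0.00, 0.00) ✓; ZQ at 42.60° ✓; |ZQ| = 16.40 ✓; ∠ZQA = 118.6° ✓; |QA| = 16.40 ✓; ∠QAC = 90.30° ✓; |AC| = 8.500 ✓; ∠ACU = 70.80° ✓; |CU| = 16.10 ✓; ∠CUD = 141.4° ✓; |UD| = 22.50 ✓; ∠UDW = 53.30° ✓; |DW| = 33.40 ✗.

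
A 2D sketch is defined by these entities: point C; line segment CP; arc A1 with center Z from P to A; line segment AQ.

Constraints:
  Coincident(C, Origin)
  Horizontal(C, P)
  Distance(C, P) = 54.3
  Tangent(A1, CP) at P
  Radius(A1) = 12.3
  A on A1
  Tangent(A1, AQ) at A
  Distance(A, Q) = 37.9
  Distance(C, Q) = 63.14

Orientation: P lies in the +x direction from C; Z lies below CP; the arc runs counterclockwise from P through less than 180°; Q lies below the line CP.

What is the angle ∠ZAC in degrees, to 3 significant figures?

169°

Checks: ∠(ZP, PC) = 90.00° ✓; |ZP| = 12.30 ✓; |ZA| = 12.30 ✓; ∠(ZA, AQ) = 90.00° ✓; |AQ| = 37.90 ✓; |CQ| = 63.14 ✓.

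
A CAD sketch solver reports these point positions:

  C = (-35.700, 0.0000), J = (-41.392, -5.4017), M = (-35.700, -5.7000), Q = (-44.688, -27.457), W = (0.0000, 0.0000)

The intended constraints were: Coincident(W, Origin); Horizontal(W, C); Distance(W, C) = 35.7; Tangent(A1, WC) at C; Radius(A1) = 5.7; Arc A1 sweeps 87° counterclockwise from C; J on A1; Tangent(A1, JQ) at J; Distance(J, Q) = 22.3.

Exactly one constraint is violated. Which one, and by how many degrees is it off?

Tangent(A1, JQ) at J — off by 5.50°.

W = (0.00, 0.00) ✓; W.y = 0.00, C.y = 0.00 ✓; |WC| = 35.70 ✓; ∠(MC, CW) = 90.00° ✓; |MC| = 5.700 ✓; bearing(M→J) − bearing(M→C) = 87.00° ✓; |MJ| = 5.700 ✓; ∠(MJ, JQ) = 95.50° ✗; |JQ| = 22.30 ✓.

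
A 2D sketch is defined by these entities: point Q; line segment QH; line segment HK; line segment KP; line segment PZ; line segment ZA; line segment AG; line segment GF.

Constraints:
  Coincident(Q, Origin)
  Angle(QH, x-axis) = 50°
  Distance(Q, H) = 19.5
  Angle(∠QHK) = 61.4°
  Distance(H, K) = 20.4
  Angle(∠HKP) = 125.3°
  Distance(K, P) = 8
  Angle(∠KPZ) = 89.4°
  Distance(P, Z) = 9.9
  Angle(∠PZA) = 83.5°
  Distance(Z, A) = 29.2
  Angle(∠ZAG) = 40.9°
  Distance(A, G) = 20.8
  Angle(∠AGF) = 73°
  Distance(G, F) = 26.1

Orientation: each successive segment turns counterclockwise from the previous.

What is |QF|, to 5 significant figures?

3.9089

∠ZAG = 40.9° gives AG at -170.50° from the x-axis; with |AG| = 20.8, G = (-8.3226, 25.416). ∠AGF = 73.0° gives GF at -63.500° from the x-axis; with |GF| = 26.1, F = (3.3231, 2.0583). Then |QF| = |F − Q| = 3.9089.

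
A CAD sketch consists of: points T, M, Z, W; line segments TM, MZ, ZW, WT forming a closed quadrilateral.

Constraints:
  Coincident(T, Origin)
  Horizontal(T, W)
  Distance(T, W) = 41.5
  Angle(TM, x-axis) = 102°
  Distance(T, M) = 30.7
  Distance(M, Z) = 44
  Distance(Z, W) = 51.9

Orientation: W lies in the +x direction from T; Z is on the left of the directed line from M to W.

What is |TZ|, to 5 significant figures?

60.406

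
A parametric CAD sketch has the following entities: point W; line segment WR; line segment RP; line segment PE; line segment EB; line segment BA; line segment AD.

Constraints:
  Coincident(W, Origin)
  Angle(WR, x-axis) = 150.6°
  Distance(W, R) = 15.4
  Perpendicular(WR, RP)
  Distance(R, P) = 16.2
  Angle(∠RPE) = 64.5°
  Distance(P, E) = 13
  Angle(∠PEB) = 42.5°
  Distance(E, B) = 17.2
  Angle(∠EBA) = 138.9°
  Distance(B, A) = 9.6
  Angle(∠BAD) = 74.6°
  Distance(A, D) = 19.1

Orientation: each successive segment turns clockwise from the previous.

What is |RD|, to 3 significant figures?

24.3

W is at the origin; WR runs at 150.6° with length 15.4, so R = (-13.4, 7.56). WR is perpendicular to RP, so RP runs at 60.6°; with |RP| = 16.2, P = (-5.46, 21.7). ∠RPE = 64.5° gives PE at -54.9° from the x-axis; with |PE| = 13.0, E = (2.01, 11.0). ∠PEB = 42.5° gives EB at 168° from the x-axis; with |EB| = 17.2, B = (-14.8, 14.7). ∠EBA = 138.9° gives BA at 126° from the x-axis; with |BA| = 9.6, A = (-20.5, 22.4). ∠BAD = 74.6° gives AD at 21.1° from the x-axis; with |AD| = 19.1, D = (-2.68, 29.3). Then |RD| = |D − R| = 24.3.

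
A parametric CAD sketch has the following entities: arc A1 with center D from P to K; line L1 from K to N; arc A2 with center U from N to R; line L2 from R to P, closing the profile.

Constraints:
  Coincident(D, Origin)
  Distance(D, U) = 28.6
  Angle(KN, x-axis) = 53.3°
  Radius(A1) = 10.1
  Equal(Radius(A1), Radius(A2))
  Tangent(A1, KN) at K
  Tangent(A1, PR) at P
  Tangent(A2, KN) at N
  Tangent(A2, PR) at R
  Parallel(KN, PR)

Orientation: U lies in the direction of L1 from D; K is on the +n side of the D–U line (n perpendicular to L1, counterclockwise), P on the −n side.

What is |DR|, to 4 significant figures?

30.33

Tangency of A1 to both parallel lines with radius 10.1 puts K and P at D ± 10.1·n: K = (-8.098, 6.036), P = (8.098, -6.036). Equal radii place N and R the same way about U: N = U + 10.1·n = (8.994, 28.97), R = U − 10.1·n = (25.19, 16.89). Then |DR| = |R − D| = 30.33.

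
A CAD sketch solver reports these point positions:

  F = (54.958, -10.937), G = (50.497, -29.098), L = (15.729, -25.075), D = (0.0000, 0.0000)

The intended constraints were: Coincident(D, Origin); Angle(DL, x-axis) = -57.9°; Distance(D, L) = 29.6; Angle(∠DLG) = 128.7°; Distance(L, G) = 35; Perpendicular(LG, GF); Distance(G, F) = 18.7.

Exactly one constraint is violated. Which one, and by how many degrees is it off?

Perpendicular(LG, GF) — off by 7.20°.

D = (0.00, 0.00) ✓; DL at -57.90° ✓; |DL| = 29.60 ✓; ∠DLG = 128.7° ✓; |LG| = 35.00 ✓; ∠(LG, GF) = 82.80° ✗; |GF| = 18.70 ✓.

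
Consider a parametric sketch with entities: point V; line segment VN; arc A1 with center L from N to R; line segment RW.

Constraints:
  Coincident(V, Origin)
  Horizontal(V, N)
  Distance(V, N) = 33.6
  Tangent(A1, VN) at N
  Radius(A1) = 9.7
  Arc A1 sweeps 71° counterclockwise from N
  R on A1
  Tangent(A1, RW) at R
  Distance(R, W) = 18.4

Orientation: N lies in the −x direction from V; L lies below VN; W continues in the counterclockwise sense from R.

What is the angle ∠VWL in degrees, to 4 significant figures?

17.05°

V is at the origin; VN is horizontal with |VN| = 33.6 and N on the −x side, so N = (-33.60, 0.000). Since A1 is tangent to VN there, LN ⟂ VN, so L = N + (0, -9.7) = (-33.60, -9.700). On A1, N sits at bearing 90° from L; a 71° counterclockwise sweep puts R at bearing 161°, so R = L + 9.7·(cos 161°, sin 161°) = (-42.77, -6.542). Tangency of A1 to RW means the radius LR is perpendicular to RW, so RW runs along (−sin 161°, cos 161°); with |RW| = 18.4, W = (-48.76, -23.94). Then cos ∠VWL = WV·WL / (|WV||WL|), giving 17.05°.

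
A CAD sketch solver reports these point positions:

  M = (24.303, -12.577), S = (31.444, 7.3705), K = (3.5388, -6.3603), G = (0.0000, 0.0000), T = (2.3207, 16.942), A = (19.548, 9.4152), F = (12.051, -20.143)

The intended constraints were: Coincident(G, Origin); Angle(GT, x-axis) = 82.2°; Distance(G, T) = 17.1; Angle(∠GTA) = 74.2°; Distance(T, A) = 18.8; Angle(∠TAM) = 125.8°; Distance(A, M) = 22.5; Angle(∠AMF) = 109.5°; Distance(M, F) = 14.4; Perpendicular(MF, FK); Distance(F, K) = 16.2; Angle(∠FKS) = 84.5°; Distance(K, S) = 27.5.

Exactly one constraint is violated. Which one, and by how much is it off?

Distance(K, S) = 27.5 — off by 3.60.

G = (0.00, 0.00) ✓; GT at 82.20° ✓; |GT| = 17.10 ✓; ∠GTA = 74.20° ✓; |TA| = 18.80 ✓; ∠TAM = 125.8° ✓; |AM| = 22.50 ✓; ∠AMF = 109.5° ✓; |MF| = 14.40 ✓; ∠(MF, FK) = 90.00° ✓; |FK| = 16.20 ✓; ∠FKS = 84.50° ✓; |KS| = 31.10 ✗.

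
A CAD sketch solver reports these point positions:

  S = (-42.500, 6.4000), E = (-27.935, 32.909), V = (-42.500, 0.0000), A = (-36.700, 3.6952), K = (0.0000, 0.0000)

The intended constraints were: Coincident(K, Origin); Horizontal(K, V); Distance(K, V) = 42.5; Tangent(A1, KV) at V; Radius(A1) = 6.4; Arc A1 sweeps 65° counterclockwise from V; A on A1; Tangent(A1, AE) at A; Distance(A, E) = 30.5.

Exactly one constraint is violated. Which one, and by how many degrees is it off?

Tangent(A1, AE) at A — off by 8.30°.

K = (0.00, 0.00) ✓; K.y = 0.00, V.y = 0.00 ✓; |KV| = 42.50 ✓; ∠(SV, VK) = 90.00° ✓; |SV| = 6.400 ✓; bearing(S→A) − bearing(S→V) = 65.00° ✓; |SA| = 6.400 ✓; ∠(SA, AE) = 81.70° ✗; |AE| = 30.50 ✓.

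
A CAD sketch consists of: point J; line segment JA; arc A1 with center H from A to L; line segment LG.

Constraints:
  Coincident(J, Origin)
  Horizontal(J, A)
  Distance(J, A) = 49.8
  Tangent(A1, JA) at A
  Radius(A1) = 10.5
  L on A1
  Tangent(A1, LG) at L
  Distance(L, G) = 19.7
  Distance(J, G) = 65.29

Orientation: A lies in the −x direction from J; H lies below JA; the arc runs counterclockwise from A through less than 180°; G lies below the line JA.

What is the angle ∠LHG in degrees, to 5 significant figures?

61.943°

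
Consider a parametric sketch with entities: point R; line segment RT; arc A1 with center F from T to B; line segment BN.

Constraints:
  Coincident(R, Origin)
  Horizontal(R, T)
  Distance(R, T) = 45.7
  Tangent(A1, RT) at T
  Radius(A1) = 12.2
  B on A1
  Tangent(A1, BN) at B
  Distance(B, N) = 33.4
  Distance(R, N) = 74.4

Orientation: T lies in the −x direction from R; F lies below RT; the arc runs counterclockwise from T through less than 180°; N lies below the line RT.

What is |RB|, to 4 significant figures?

59.07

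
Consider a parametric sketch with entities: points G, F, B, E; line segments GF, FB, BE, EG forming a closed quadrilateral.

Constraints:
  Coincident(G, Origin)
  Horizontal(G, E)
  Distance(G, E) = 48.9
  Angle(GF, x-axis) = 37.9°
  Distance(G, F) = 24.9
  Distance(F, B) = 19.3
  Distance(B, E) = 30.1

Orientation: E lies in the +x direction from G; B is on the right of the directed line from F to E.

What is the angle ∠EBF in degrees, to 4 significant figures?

80.64°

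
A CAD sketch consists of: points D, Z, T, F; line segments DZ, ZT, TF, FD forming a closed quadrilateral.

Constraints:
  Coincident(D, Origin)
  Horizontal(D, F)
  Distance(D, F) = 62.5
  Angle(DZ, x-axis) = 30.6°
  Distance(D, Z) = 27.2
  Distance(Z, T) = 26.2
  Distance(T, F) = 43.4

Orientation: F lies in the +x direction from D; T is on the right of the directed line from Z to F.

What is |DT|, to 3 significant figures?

24.2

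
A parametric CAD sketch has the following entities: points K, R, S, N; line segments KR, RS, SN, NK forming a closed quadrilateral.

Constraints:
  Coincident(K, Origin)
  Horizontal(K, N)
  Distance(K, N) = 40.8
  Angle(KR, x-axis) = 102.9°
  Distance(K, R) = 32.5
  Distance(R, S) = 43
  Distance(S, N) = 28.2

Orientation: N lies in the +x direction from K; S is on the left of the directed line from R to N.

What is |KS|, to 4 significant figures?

45.08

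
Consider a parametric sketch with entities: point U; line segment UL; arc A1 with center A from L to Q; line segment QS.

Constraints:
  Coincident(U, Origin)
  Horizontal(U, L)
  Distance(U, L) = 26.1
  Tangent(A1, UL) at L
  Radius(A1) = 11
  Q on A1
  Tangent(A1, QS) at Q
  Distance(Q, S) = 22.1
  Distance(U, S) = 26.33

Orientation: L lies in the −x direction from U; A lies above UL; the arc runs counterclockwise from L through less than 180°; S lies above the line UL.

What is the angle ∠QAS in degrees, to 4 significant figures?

63.54°

Checks: |AQ| = 11.00 ✓; ∠(AQ, QS) = 90.00° ✓; |QS| = 22.10 ✓; |US| = 26.33 ✓.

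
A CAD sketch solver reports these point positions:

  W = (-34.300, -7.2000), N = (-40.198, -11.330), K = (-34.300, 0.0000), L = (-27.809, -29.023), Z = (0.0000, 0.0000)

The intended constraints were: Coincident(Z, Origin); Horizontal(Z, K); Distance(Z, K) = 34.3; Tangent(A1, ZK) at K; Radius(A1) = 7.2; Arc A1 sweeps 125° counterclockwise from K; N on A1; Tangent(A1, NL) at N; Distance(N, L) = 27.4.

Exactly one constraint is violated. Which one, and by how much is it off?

Distance(N, L) = 27.4 — off by 5.80.

Z = (0.00, 0.00) ✓; Z.y = 0.00, K.y = 0.00 ✓; |ZK| = 34.30 ✓; ∠(WK, KZ) = 90.00° ✓; |WK| = 7.200 ✓; bearing(W→N) − bearing(W→K) = 125.0° ✓; |WN| = 7.200 ✓; ∠(WN, NL) = 90.00° ✓; |NL| = 21.60 ✗.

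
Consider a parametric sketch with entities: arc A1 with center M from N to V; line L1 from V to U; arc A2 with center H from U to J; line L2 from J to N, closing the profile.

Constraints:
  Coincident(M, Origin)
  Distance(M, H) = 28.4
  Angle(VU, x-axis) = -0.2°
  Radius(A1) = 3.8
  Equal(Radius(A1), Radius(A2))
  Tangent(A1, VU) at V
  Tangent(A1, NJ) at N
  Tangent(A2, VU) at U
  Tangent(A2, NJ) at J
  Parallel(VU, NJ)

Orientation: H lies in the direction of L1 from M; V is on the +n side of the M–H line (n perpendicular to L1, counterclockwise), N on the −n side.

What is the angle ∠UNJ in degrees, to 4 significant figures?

14.98°

Tangency of A1 to both parallel lines with radius 3.8 puts V and N at M ± 3.8·n: V = (0.01326, 3.800), N = (-0.01326, -3.800). Equal radii place U and J the same way about H: U = H + 3.8·n = (28.41, 3.701), J = H − 3.8·n = (28.39, -3.899). Then cos ∠UNJ = NU·NJ / (|NU||NJ|), giving 14.98°.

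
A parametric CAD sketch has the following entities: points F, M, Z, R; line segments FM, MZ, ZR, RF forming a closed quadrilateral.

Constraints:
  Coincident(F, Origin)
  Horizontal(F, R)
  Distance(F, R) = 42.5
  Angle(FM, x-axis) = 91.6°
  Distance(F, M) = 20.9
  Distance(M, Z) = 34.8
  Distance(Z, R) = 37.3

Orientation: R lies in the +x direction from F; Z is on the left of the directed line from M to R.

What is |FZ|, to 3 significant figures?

47.1

F is at the origin; FR is horizontal with |FR| = 42.5 and R in +x, so R = (42.5, 0). FM runs at 91.6° with |FM| = 20.9, so M = (-0.584, 20.9). Z is determined by |MZ| = 34.8 and |ZR| = 37.3 together: it lies at the intersection of circle(M, 34.8) and circle(R, 37.3). With |MR| = 47.9, the foot of the radical line on MR is 22.1 from M and the perpendicular offset is √(34.8² − 22.1²) = 26.9. Taking the left-of-MR solution: Z = (31.0, 35.5).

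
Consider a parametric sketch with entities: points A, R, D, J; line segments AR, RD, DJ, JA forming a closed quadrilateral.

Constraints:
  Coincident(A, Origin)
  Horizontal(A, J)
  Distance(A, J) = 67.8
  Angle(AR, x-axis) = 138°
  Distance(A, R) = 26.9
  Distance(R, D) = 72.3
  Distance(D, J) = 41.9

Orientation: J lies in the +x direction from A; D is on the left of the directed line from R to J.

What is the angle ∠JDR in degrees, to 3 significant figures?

100°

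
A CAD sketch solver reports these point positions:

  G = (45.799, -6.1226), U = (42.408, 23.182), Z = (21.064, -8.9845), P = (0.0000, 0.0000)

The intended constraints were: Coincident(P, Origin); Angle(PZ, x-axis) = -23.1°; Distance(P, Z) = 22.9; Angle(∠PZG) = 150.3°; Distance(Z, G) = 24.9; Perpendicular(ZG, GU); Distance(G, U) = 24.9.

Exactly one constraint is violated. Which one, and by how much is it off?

Distance(G, U) = 24.9 — off by 4.60.

P = (0.00, 0.00) ✓; PZ at -23.10° ✓; |PZ| = 22.90 ✓; ∠PZG = 150.3° ✓; |ZG| = 24.90 ✓; ∠(ZG, GU) = 90.00° ✓; |GU| = 29.50 ✗.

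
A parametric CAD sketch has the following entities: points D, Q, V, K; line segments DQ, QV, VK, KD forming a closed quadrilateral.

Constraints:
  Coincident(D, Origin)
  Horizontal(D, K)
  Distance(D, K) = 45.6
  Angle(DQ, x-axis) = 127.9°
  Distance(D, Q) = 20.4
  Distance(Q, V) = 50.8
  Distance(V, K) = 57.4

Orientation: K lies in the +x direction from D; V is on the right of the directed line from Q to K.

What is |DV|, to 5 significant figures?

33.414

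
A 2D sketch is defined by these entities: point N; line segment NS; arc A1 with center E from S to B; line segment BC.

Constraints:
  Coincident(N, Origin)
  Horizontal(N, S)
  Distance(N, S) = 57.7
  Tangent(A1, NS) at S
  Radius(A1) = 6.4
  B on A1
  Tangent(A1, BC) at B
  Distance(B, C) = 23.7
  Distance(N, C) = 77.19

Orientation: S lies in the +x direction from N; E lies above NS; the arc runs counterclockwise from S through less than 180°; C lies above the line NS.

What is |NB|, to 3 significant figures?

63.7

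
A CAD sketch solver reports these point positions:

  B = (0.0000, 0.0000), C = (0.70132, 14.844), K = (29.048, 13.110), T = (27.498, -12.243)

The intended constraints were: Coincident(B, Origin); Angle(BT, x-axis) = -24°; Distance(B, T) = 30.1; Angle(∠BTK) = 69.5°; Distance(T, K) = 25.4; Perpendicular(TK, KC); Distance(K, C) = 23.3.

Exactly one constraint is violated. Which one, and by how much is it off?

Distance(K, C) = 23.3 — off by 5.10.

B = (0.00, 0.00) ✓; BT at -24.00° ✓; |BT| = 30.10 ✓; ∠BTK = 69.50° ✓; |TK| = 25.40 ✓; ∠(TK, KC) = 90.00° ✓; |KC| = 28.40 ✗.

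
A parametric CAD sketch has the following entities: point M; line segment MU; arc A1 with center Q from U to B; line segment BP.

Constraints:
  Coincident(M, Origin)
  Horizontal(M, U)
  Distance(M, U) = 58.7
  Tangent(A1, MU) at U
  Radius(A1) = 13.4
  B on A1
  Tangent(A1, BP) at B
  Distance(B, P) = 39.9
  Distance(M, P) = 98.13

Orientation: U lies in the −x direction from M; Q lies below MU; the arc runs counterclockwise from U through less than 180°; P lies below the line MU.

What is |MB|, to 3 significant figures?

71.2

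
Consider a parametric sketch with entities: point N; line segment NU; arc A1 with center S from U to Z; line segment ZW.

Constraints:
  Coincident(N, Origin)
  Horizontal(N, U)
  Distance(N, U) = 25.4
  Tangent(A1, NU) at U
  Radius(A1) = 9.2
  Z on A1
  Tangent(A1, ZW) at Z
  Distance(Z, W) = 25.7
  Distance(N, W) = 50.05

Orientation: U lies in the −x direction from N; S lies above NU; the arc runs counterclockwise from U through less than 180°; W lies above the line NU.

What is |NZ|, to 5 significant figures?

24.424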